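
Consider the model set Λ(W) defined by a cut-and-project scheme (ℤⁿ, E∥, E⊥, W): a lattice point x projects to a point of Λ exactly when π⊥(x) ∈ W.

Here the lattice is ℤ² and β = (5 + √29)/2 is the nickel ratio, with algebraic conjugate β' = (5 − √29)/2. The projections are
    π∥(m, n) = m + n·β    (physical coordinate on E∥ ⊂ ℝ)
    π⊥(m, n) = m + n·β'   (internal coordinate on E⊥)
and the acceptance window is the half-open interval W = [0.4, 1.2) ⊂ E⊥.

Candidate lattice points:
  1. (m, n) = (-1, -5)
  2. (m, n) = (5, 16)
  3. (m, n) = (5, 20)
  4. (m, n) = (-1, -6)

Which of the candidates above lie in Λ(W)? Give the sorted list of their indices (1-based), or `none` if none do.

3

Compute β' = (5−√29)/2 = -0.19258, so π⊥(m,n) = m -0.19258·n.
candidate 1: (m,n)=(-1,-5) → π∥ = -1-5·β ≈ -26.96291, π⊥ = -1-5·β' ≈ -0.03709 ∉ [0.4, 1.2) ⇒ out
candidate 2: (m,n)=(5,16) → π∥ = 5+16·β ≈ 88.08132, π⊥ = 5+16·β' ≈ 1.91868 ∉ [0.4, 1.2) ⇒ out
candidate 3: (m,n)=(5,20) → π∥ = 5+20·β ≈ 108.85165, π⊥ = 5+20·β' ≈ 1.14835 ∈ [0.4, 1.2) ⇒ IN Λ
candidate 4: (m,n)=(-1,-6) → π∥ = -1-6·β ≈ -32.15549, π⊥ = -1-6·β' ≈ 0.15549 ∉ [0.4, 1.2) ⇒ out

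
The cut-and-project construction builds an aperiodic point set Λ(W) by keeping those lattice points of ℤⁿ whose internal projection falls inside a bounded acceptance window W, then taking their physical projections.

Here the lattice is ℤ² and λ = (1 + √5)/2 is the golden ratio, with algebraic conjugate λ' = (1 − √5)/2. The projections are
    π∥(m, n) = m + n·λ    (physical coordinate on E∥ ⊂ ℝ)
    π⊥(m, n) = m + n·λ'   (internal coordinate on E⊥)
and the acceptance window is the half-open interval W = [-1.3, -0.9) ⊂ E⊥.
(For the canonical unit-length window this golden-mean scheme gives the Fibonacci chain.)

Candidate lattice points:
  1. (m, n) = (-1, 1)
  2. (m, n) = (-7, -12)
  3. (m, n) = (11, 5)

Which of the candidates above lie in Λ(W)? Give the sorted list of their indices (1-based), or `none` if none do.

Compute λ' = (1−√5)/2 = -0.61803, so π⊥(m,n) = m -0.61803·n.
[1] lift (-1,1): star map gives -1.61803; window check -1.3 ≤ -1.61803 < -0.9 is false → out
[2] lift (-7,-12): star map gives 0.41641; window check -1.3 ≤ 0.41641 < -0.9 is false → out
[3] lift (11,5): star map gives 7.90983; window check -1.3 ≤ 7.90983 < -0.9 is false → out

none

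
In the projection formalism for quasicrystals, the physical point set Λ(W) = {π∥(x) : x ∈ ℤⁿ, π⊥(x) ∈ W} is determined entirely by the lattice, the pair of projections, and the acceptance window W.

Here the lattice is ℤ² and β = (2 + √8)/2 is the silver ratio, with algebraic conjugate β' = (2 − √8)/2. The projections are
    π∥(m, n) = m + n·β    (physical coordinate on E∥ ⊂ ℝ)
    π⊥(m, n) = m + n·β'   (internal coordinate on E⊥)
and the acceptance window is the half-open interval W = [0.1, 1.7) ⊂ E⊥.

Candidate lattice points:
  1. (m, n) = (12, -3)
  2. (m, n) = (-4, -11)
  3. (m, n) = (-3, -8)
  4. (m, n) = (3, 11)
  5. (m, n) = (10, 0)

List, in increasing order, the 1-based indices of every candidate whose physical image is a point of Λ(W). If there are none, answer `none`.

2, 3

Numerically β ≈ 2.41421 and β' = −1/β ≈ -0.41421.
candidate 1: (m,n)=(12,-3) → π∥ = 12-3·β ≈ 4.75736, π⊥ = 12-3·β' ≈ 13.24264 ∉ [0.1, 1.7) ⇒ out
candidate 2: (m,n)=(-4,-11) → π∥ = -4-11·β ≈ -30.55635, π⊥ = -4-11·β' ≈ 0.55635 ∈ [0.1, 1.7) ⇒ IN Λ
candidate 3: (m,n)=(-3,-8) → π∥ = -3-8·β ≈ -22.31371, π⊥ = -3-8·β' ≈ 0.31371 ∈ [0.1, 1.7) ⇒ IN Λ
candidate 4: (m,n)=(3,11) → π∥ = 3+11·β ≈ 29.55635, π⊥ = 3+11·β' ≈ -1.55635 ∉ [0.1, 1.7) ⇒ out
candidate 5: (m,n)=(10,0) → π∥ = 10+0·β ≈ 10.00000, π⊥ = 10+0·β' ≈ 10.00000 ∉ [0.1, 1.7) ⇒ out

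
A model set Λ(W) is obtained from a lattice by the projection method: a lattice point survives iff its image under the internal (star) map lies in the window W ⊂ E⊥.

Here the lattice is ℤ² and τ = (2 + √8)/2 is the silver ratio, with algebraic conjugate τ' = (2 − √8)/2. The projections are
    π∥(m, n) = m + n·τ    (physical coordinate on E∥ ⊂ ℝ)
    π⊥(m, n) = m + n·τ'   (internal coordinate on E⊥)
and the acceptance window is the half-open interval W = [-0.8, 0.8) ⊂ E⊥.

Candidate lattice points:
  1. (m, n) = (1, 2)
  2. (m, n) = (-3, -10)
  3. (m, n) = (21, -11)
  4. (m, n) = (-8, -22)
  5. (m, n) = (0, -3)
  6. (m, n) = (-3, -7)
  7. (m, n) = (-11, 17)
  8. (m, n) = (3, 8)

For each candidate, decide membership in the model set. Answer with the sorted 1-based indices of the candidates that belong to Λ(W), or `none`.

Numerically τ ≈ 2.41421 and τ' = −1/τ ≈ -0.41421.
#1 (1,2): internal coord 1 + (2)·τ' = +0.17157; +0.17157 ∈ [-0.8, 0.8) → IN Λ
#2 (-3,-10): internal coord -3 + (-10)·τ' = +1.14214; +1.14214 ∉ [-0.8, 0.8) → out
#3 (21,-11): internal coord 21 + (-11)·τ' = +25.55635; +25.55635 ∉ [-0.8, 0.8) → out
#4 (-8,-22): internal coord -8 + (-22)·τ' = +1.11270; +1.11270 ∉ [-0.8, 0.8) → out
#5 (0,-3): internal coord 0 + (-3)·τ' = +1.24264; +1.24264 ∉ [-0.8, 0.8) → out
#6 (-3,-7): internal coord -3 + (-7)·τ' = -0.10051; -0.10051 ∈ [-0.8, 0.8) → IN Λ
#7 (-11,17): internal coord -11 + (17)·τ' = -18.04163; -18.04163 ∉ [-0.8, 0.8) → out
#8 (3,8): internal coord 3 + (8)·τ' = -0.31371; -0.31371 ∈ [-0.8, 0.8) → IN Λ

1, 6, 8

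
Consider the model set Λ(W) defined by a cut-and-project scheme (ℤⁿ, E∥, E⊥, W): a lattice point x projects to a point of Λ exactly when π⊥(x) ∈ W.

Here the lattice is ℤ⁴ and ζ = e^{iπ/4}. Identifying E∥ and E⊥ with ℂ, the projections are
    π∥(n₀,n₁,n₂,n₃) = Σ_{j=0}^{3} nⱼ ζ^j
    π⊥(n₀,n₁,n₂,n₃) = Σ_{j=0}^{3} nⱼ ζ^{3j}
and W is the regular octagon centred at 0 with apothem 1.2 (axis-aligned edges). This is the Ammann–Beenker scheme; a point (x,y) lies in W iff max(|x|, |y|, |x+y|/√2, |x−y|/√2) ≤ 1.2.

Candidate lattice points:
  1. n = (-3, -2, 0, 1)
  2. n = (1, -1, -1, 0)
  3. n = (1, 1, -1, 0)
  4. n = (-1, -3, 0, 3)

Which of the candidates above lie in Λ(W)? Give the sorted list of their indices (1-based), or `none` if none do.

With ζ = e^{iπ/4} the internal vectors are ζ^0,ζ^3,ζ^6,ζ^9.
candidate 1: n = (-3, -2, 0, 1) → π⊥ ≈ (-0.8787, -0.7071); max(|x|,|y|,|x±y|/√2) = 1.1213 ≤ 1.2 ⇒ ∈ W
candidate 2: n = (1, -1, -1, 0) → π⊥ ≈ (+1.7071, +0.2929); max(|x|,|y|,|x±y|/√2) = 1.7071 > 1.2 ⇒ ∉ W
candidate 3: n = (1, 1, -1, 0) → π⊥ ≈ (+0.2929, +1.7071); max(|x|,|y|,|x±y|/√2) = 1.7071 > 1.2 ⇒ ∉ W
candidate 4: n = (-1, -3, 0, 3) → π⊥ ≈ (+3.2426, +0.0000); max(|x|,|y|,|x±y|/√2) = 3.2426 > 1.2 ⇒ ∉ W

1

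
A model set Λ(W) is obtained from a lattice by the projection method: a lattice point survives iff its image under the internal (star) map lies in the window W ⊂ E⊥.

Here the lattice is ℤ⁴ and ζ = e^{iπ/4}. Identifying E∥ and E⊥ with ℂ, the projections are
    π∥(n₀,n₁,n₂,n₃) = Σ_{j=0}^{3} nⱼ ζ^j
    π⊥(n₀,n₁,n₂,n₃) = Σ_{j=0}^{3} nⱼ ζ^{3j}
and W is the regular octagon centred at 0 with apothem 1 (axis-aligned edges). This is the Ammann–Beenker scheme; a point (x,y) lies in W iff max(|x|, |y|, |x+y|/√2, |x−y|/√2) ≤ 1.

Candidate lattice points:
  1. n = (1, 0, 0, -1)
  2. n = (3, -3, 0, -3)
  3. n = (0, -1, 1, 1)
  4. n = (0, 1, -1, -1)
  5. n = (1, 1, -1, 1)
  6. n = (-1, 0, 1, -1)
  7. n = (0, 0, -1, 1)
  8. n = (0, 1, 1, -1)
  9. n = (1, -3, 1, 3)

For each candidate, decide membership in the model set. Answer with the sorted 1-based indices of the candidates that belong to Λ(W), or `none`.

1

Internal map: ζ^{3j} for j=0..3 gives (1,0), (−√2/2,√2/2), (0,−1), (√2/2,√2/2).
candidate 1: n = (1, 0, 0, -1) → π⊥ ≈ (+0.29289, -0.70711); max(|x|,|y|,|x±y|/√2) = 0.70711 ≤ 1 ⇒ ∈ W
candidate 2: n = (3, -3, 0, -3) → π⊥ ≈ (+3.00000, -4.24264); max(|x|,|y|,|x±y|/√2) = 5.12132 > 1 ⇒ ∉ W
candidate 3: n = (0, -1, 1, 1) → π⊥ ≈ (+1.41421, -1.00000); max(|x|,|y|,|x±y|/√2) = 1.70711 > 1 ⇒ ∉ W
candidate 4: n = (0, 1, -1, -1) → π⊥ ≈ (-1.41421, +1.00000); max(|x|,|y|,|x±y|/√2) = 1.70711 > 1 ⇒ ∉ W
candidate 5: n = (1, 1, -1, 1) → π⊥ ≈ (+1.00000, +2.41421); max(|x|,|y|,|x±y|/√2) = 2.41421 > 1 ⇒ ∉ W
candidate 6: n = (-1, 0, 1, -1) → π⊥ ≈ (-1.70711, -1.70711); max(|x|,|y|,|x±y|/√2) = 2.41421 > 1 ⇒ ∉ W
candidate 7: n = (0, 0, -1, 1) → π⊥ ≈ (+0.70711, +1.70711); max(|x|,|y|,|x±y|/√2) = 1.70711 > 1 ⇒ ∉ W
candidate 8: n = (0, 1, 1, -1) → π⊥ ≈ (-1.41421, -1.00000); max(|x|,|y|,|x±y|/√2) = 1.70711 > 1 ⇒ ∉ W
candidate 9: n = (1, -3, 1, 3) → π⊥ ≈ (+5.24264, -1.00000); max(|x|,|y|,|x±y|/√2) = 5.24264 > 1 ⇒ ∉ W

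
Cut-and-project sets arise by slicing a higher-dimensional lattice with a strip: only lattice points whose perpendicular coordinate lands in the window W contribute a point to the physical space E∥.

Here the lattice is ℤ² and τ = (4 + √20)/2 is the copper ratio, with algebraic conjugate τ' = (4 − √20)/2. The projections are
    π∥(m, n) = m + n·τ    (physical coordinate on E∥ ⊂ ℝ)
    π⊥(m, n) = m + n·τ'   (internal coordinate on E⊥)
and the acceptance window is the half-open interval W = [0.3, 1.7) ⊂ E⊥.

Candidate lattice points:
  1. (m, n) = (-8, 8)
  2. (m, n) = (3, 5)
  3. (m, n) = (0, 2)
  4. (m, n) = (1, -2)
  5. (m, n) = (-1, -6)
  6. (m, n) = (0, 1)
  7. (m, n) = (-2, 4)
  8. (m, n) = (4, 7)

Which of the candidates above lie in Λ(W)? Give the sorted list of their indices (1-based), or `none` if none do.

Compute τ' = (4−√20)/2 = -0.236068, so π⊥(m,n) = m -0.236068·n.
[1] lift (-8,8): star map gives -9.888544; window check 0.3 ≤ -9.888544 < 1.7 is false → out
[2] lift (3,5): star map gives 1.819660; window check 0.3 ≤ 1.819660 < 1.7 is false → out
[3] lift (0,2): star map gives -0.472136; window check 0.3 ≤ -0.472136 < 1.7 is false → out
[4] lift (1,-2): star map gives 1.472136; window check 0.3 ≤ 1.472136 < 1.7 is true → IN Λ
[5] lift (-1,-6): star map gives 0.416408; window check 0.3 ≤ 0.416408 < 1.7 is true → IN Λ
[6] lift (0,1): star map gives -0.236068; window check 0.3 ≤ -0.236068 < 1.7 is false → out
[7] lift (-2,4): star map gives -2.944272; window check 0.3 ≤ -2.944272 < 1.7 is false → out
[8] lift (4,7): star map gives 2.347524; window check 0.3 ≤ 2.347524 < 1.7 is false → out

4, 5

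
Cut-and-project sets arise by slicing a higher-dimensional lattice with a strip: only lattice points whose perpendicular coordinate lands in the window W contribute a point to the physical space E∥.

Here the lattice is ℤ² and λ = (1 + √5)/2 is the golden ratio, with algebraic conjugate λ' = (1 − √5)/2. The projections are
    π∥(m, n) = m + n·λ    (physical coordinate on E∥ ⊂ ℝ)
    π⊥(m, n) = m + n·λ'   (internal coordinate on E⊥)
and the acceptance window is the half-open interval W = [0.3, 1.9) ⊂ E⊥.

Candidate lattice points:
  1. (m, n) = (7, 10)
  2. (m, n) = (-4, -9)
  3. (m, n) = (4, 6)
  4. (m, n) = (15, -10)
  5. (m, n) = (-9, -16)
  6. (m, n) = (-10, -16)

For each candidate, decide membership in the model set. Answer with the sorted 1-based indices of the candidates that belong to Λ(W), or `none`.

Compute λ' = (1−√5)/2 = -0.61803, so π⊥(m,n) = m -0.61803·n.
#1 (7,10): internal coord 7 + (10)·λ' = +0.81966; +0.81966 ∈ [0.3, 1.9) → IN Λ
#2 (-4,-9): internal coord -4 + (-9)·λ' = +1.56231; +1.56231 ∈ [0.3, 1.9) → IN Λ
#3 (4,6): internal coord 4 + (6)·λ' = +0.29180; +0.29180 ∉ [0.3, 1.9) → out
#4 (15,-10): internal coord 15 + (-10)·λ' = +21.18034; +21.18034 ∉ [0.3, 1.9) → out
#5 (-9,-16): internal coord -9 + (-16)·λ' = +0.88854; +0.88854 ∈ [0.3, 1.9) → IN Λ
#6 (-10,-16): internal coord -10 + (-16)·λ' = -0.11146; -0.11146 ∉ [0.3, 1.9) → out

1, 2, 5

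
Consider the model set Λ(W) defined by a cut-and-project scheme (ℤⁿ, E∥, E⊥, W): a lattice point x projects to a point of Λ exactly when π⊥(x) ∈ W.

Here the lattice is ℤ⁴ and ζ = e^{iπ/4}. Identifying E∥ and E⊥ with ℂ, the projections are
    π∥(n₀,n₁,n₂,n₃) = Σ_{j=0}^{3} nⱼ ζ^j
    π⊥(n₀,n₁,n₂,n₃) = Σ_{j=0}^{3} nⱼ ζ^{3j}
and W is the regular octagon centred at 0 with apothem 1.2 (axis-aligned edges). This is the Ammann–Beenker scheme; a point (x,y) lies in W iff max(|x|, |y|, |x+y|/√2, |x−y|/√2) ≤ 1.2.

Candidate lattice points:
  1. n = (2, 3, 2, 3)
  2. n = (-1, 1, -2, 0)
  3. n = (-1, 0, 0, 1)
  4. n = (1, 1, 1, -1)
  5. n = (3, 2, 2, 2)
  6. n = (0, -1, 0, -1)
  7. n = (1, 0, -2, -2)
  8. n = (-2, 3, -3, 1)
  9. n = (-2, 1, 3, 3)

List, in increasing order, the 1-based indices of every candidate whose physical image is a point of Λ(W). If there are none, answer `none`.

With ζ = e^{iπ/4} the internal vectors are ζ^0,ζ^3,ζ^6,ζ^9.
candidate 1: n = (2, 3, 2, 3) → π⊥ ≈ (+2.00000, +2.24264); max(|x|,|y|,|x±y|/√2) = 3.00000 > 1.2 ⇒ ∉ W
candidate 2: n = (-1, 1, -2, 0) → π⊥ ≈ (-1.70711, +2.70711); max(|x|,|y|,|x±y|/√2) = 3.12132 > 1.2 ⇒ ∉ W
candidate 3: n = (-1, 0, 0, 1) → π⊥ ≈ (-0.29289, +0.70711); max(|x|,|y|,|x±y|/√2) = 0.70711 ≤ 1.2 ⇒ ∈ W
candidate 4: n = (1, 1, 1, -1) → π⊥ ≈ (-0.41421, -1.00000); max(|x|,|y|,|x±y|/√2) = 1.00000 ≤ 1.2 ⇒ ∈ W
candidate 5: n = (3, 2, 2, 2) → π⊥ ≈ (+3.00000, +0.82843); max(|x|,|y|,|x±y|/√2) = 3.00000 > 1.2 ⇒ ∉ W
candidate 6: n = (0, -1, 0, -1) → π⊥ ≈ (+0.00000, -1.41421); max(|x|,|y|,|x±y|/√2) = 1.41421 > 1.2 ⇒ ∉ W
candidate 7: n = (1, 0, -2, -2) → π⊥ ≈ (-0.41421, +0.58579); max(|x|,|y|,|x±y|/√2) = 0.70711 ≤ 1.2 ⇒ ∈ W
candidate 8: n = (-2, 3, -3, 1) → π⊥ ≈ (-3.41421, +5.82843); max(|x|,|y|,|x±y|/√2) = 6.53553 > 1.2 ⇒ ∉ W
candidate 9: n = (-2, 1, 3, 3) → π⊥ ≈ (-0.58579, -0.17157); max(|x|,|y|,|x±y|/√2) = 0.58579 ≤ 1.2 ⇒ ∈ W

3, 4, 7, 9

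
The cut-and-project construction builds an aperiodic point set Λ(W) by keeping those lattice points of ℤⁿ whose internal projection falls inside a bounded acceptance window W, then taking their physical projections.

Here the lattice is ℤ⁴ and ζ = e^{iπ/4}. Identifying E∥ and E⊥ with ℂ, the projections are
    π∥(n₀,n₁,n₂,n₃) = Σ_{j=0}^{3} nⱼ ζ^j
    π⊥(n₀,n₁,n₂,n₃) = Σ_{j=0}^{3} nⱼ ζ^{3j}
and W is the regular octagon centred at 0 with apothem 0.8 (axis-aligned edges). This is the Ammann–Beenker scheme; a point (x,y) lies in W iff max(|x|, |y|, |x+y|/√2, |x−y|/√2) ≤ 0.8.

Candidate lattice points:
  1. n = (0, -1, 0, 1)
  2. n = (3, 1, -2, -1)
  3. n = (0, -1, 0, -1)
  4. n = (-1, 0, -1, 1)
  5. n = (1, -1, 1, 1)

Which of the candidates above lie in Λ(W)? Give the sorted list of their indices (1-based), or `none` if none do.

π⊥(n) = n₀ + n₁ζ³ + n₂ζ⁶ + n₃ζ⁹ where ζ = e^{iπ/4}.
#1 (0, -1, 0, 1): internal (1.41421, 0.00000); octagon support 1.41421 vs apothem 0.8 → ∉ W
#2 (3, 1, -2, -1): internal (1.58579, 2.00000); octagon support 2.53553 vs apothem 0.8 → ∉ W
#3 (0, -1, 0, -1): internal (0.00000, -1.41421); octagon support 1.41421 vs apothem 0.8 → ∉ W
#4 (-1, 0, -1, 1): internal (-0.29289, 1.70711); octagon support 1.70711 vs apothem 0.8 → ∉ W
#5 (1, -1, 1, 1): internal (2.41421, -1.00000); octagon support 2.41421 vs apothem 0.8 → ∉ W

none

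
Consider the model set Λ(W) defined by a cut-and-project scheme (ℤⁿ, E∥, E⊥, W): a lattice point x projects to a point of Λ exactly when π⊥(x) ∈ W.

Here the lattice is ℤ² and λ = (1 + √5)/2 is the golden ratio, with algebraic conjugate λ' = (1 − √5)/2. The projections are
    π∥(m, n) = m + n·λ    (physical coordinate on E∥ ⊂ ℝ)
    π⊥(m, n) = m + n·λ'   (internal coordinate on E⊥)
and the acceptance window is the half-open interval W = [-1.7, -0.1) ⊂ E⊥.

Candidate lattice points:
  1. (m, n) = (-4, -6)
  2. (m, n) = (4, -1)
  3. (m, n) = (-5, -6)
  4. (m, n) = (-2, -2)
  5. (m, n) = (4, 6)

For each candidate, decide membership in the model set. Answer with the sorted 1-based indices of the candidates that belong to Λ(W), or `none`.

Compute λ' = (1−√5)/2 = -0.6180, so π⊥(m,n) = m -0.6180·n.
#1 (-4,-6): internal coord -4 + (-6)·λ' = -0.2918; -0.2918 ∈ [-1.7, -0.1) → IN Λ
#2 (4,-1): internal coord 4 + (-1)·λ' = +4.6180; +4.6180 ∉ [-1.7, -0.1) → out
#3 (-5,-6): internal coord -5 + (-6)·λ' = -1.2918; -1.2918 ∈ [-1.7, -0.1) → IN Λ
#4 (-2,-2): internal coord -2 + (-2)·λ' = -0.7639; -0.7639 ∈ [-1.7, -0.1) → IN Λ
#5 (4,6): internal coord 4 + (6)·λ' = +0.2918; +0.2918 ∉ [-1.7, -0.1) → out

1, 3, 4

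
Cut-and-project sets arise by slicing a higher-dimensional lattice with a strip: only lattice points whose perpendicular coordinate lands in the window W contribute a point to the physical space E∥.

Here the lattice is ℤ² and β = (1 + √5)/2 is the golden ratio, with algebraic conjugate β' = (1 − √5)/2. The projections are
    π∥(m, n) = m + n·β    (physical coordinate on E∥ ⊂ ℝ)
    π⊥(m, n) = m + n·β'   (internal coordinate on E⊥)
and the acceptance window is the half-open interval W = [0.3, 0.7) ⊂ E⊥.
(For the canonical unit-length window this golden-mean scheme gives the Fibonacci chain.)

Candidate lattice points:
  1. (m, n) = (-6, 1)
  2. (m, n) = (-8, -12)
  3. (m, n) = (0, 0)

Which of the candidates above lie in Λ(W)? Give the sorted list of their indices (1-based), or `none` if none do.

none

β' = (1−√5)/2 ≈ -0.618034.
candidate 1: (m,n)=(-6,1) → π∥ = -6+1·β ≈ -4.381966, π⊥ = -6+1·β' ≈ -6.618034 ∉ [0.3, 0.7) ⇒ out
candidate 2: (m,n)=(-8,-12) → π∥ = -8-12·β ≈ -27.416408, π⊥ = -8-12·β' ≈ -0.583592 ∉ [0.3, 0.7) ⇒ out
candidate 3: (m,n)=(0,0) → π∥ = 0+0·β ≈ 0.000000, π⊥ = 0+0·β' ≈ 0.000000 ∉ [0.3, 0.7) ⇒ out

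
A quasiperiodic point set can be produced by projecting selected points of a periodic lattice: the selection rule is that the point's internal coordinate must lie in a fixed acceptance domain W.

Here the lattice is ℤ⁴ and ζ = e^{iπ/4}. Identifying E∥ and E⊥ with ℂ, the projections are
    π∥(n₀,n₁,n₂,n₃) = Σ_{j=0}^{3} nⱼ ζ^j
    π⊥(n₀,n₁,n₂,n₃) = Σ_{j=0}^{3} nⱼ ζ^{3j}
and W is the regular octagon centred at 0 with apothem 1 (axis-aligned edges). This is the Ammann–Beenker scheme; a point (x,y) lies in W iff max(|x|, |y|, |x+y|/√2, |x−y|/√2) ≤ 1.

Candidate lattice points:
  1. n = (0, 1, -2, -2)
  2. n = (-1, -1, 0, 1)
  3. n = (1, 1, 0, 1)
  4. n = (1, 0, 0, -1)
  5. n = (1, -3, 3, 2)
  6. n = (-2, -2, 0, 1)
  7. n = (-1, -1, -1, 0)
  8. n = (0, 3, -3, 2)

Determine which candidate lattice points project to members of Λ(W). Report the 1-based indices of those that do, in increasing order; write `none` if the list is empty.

π⊥(n) = n₀ + n₁ζ³ + n₂ζ⁶ + n₃ζ⁹ where ζ = e^{iπ/4}.
candidate 1: n = (0, 1, -2, -2) → π⊥ ≈ (-2.121320, +1.292893); max(|x|,|y|,|x±y|/√2) = 2.414214 > 1 ⇒ ∉ W
candidate 2: n = (-1, -1, 0, 1) → π⊥ ≈ (+0.414214, +0.000000); max(|x|,|y|,|x±y|/√2) = 0.414214 ≤ 1 ⇒ ∈ W
candidate 3: n = (1, 1, 0, 1) → π⊥ ≈ (+1.000000, +1.414214); max(|x|,|y|,|x±y|/√2) = 1.707107 > 1 ⇒ ∉ W
candidate 4: n = (1, 0, 0, -1) → π⊥ ≈ (+0.292893, -0.707107); max(|x|,|y|,|x±y|/√2) = 0.707107 ≤ 1 ⇒ ∈ W
candidate 5: n = (1, -3, 3, 2) → π⊥ ≈ (+4.535534, -3.707107); max(|x|,|y|,|x±y|/√2) = 5.828427 > 1 ⇒ ∉ W
candidate 6: n = (-2, -2, 0, 1) → π⊥ ≈ (+0.121320, -0.707107); max(|x|,|y|,|x±y|/√2) = 0.707107 ≤ 1 ⇒ ∈ W
candidate 7: n = (-1, -1, -1, 0) → π⊥ ≈ (-0.292893, +0.292893); max(|x|,|y|,|x±y|/√2) = 0.414214 ≤ 1 ⇒ ∈ W
candidate 8: n = (0, 3, -3, 2) → π⊥ ≈ (-0.707107, +6.535534); max(|x|,|y|,|x±y|/√2) = 6.535534 > 1 ⇒ ∉ W

2, 4, 6, 7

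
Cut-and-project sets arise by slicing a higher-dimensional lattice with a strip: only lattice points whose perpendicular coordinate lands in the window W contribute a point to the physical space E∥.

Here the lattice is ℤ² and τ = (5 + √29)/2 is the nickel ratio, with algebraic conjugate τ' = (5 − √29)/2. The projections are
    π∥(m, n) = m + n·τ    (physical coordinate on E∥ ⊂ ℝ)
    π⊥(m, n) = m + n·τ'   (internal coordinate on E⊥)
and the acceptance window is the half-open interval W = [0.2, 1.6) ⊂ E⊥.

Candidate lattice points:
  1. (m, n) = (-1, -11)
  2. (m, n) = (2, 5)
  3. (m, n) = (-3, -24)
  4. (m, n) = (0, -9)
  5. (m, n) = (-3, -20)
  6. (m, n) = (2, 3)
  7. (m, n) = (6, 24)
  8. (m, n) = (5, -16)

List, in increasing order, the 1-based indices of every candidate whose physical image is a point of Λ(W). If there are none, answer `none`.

1, 2, 5, 6, 7

Numerically τ ≈ 5.19258 and τ' = −1/τ ≈ -0.19258.
[1] lift (-1,-11): star map gives 1.11841; window check 0.2 ≤ 1.11841 < 1.6 is true → IN Λ
[2] lift (2,5): star map gives 1.03709; window check 0.2 ≤ 1.03709 < 1.6 is true → IN Λ
[3] lift (-3,-24): star map gives 1.62198; window check 0.2 ≤ 1.62198 < 1.6 is false → out
[4] lift (0,-9): star map gives 1.73324; window check 0.2 ≤ 1.73324 < 1.6 is false → out
[5] lift (-3,-20): star map gives 0.85165; window check 0.2 ≤ 0.85165 < 1.6 is true → IN Λ
[6] lift (2,3): star map gives 1.42225; window check 0.2 ≤ 1.42225 < 1.6 is true → IN Λ
[7] lift (6,24): star map gives 1.37802; window check 0.2 ≤ 1.37802 < 1.6 is true → IN Λ
[8] lift (5,-16): star map gives 8.08132; window check 0.2 ≤ 8.08132 < 1.6 is false → out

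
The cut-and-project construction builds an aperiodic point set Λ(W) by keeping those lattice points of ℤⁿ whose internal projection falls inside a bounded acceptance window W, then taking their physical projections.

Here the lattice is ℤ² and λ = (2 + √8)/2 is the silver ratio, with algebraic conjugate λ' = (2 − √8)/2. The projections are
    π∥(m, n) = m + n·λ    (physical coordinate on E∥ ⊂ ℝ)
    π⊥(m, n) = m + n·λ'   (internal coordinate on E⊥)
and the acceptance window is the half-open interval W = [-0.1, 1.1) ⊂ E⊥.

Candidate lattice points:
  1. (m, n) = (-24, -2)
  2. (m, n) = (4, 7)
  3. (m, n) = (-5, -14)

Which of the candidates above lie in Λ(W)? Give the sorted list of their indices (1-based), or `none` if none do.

Compute λ' = (2−√8)/2 = -0.414214, so π⊥(m,n) = m -0.414214·n.
#1 (-24,-2): internal coord -24 + (-2)·λ' = -23.171573; -23.171573 ∉ [-0.1, 1.1) → out
#2 (4,7): internal coord 4 + (7)·λ' = +1.100505; +1.100505 ∉ [-0.1, 1.1) → out
#3 (-5,-14): internal coord -5 + (-14)·λ' = +0.798990; +0.798990 ∈ [-0.1, 1.1) → IN Λ

3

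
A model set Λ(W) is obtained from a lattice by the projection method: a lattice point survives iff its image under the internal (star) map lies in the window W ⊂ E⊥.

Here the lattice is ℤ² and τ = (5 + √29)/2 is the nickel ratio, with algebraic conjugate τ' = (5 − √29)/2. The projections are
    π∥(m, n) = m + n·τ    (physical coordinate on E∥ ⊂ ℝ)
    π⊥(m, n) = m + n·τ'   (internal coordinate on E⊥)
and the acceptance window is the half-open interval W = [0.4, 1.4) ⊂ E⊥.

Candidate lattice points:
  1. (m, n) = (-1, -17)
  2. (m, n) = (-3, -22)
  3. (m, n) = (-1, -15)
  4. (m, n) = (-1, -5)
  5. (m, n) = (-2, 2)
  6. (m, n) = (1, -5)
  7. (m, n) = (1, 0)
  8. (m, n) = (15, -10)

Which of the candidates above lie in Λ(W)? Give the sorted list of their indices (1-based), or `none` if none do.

Compute τ' = (5−√29)/2 = -0.1926, so π⊥(m,n) = m -0.1926·n.
candidate 1: (m,n)=(-1,-17) → π∥ = -1-17·τ ≈ -89.2739, π⊥ = -1-17·τ' ≈ 2.2739 ∉ [0.4, 1.4) ⇒ out
candidate 2: (m,n)=(-3,-22) → π∥ = -3-22·τ ≈ -117.2368, π⊥ = -3-22·τ' ≈ 1.2368 ∈ [0.4, 1.4) ⇒ IN Λ
candidate 3: (m,n)=(-1,-15) → π∥ = -1-15·τ ≈ -78.8887, π⊥ = -1-15·τ' ≈ 1.8887 ∉ [0.4, 1.4) ⇒ out
candidate 4: (m,n)=(-1,-5) → π∥ = -1-5·τ ≈ -26.9629, π⊥ = -1-5·τ' ≈ -0.0371 ∉ [0.4, 1.4) ⇒ out
candidate 5: (m,n)=(-2,2) → π∥ = -2+2·τ ≈ 8.3852, π⊥ = -2+2·τ' ≈ -2.3852 ∉ [0.4, 1.4) ⇒ out
candidate 6: (m,n)=(1,-5) → π∥ = 1-5·τ ≈ -24.9629, π⊥ = 1-5·τ' ≈ 1.9629 ∉ [0.4, 1.4) ⇒ out
candidate 7: (m,n)=(1,0) → π∥ = 1+0·τ ≈ 1.0000, π⊥ = 1+0·τ' ≈ 1.0000 ∈ [0.4, 1.4) ⇒ IN Λ
candidate 8: (m,n)=(15,-10) → π∥ = 15-10·τ ≈ -36.9258, π⊥ = 15-10·τ' ≈ 16.9258 ∉ [0.4, 1.4) ⇒ out

2, 7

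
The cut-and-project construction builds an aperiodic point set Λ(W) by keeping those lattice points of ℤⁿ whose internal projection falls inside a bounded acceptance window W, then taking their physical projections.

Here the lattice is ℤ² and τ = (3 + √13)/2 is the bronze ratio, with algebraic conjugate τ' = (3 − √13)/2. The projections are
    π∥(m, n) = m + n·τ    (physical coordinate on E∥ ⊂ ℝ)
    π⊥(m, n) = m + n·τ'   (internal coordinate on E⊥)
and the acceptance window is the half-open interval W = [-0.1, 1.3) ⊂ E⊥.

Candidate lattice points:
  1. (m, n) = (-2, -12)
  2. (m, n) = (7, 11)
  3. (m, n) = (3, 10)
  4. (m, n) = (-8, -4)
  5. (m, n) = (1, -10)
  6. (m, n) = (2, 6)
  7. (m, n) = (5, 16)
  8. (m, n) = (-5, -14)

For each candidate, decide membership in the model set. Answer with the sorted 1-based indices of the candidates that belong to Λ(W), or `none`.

τ' = (3−√13)/2 ≈ -0.30278.
candidate 1: (m,n)=(-2,-12) → π∥ = -2-12·τ ≈ -41.63331, π⊥ = -2-12·τ' ≈ 1.63331 ∉ [-0.1, 1.3) ⇒ out
candidate 2: (m,n)=(7,11) → π∥ = 7+11·τ ≈ 43.33053, π⊥ = 7+11·τ' ≈ 3.66947 ∉ [-0.1, 1.3) ⇒ out
candidate 3: (m,n)=(3,10) → π∥ = 3+10·τ ≈ 36.02776, π⊥ = 3+10·τ' ≈ -0.02776 ∈ [-0.1, 1.3) ⇒ IN Λ
candidate 4: (m,n)=(-8,-4) → π∥ = -8-4·τ ≈ -21.21110, π⊥ = -8-4·τ' ≈ -6.78890 ∉ [-0.1, 1.3) ⇒ out
candidate 5: (m,n)=(1,-10) → π∥ = 1-10·τ ≈ -32.02776, π⊥ = 1-10·τ' ≈ 4.02776 ∉ [-0.1, 1.3) ⇒ out
candidate 6: (m,n)=(2,6) → π∥ = 2+6·τ ≈ 21.81665, π⊥ = 2+6·τ' ≈ 0.18335 ∈ [-0.1, 1.3) ⇒ IN Λ
candidate 7: (m,n)=(5,16) → π∥ = 5+16·τ ≈ 57.84441, π⊥ = 5+16·τ' ≈ 0.15559 ∈ [-0.1, 1.3) ⇒ IN Λ
candidate 8: (m,n)=(-5,-14) → π∥ = -5-14·τ ≈ -51.23886, π⊥ = -5-14·τ' ≈ -0.76114 ∉ [-0.1, 1.3) ⇒ out

3, 6, 7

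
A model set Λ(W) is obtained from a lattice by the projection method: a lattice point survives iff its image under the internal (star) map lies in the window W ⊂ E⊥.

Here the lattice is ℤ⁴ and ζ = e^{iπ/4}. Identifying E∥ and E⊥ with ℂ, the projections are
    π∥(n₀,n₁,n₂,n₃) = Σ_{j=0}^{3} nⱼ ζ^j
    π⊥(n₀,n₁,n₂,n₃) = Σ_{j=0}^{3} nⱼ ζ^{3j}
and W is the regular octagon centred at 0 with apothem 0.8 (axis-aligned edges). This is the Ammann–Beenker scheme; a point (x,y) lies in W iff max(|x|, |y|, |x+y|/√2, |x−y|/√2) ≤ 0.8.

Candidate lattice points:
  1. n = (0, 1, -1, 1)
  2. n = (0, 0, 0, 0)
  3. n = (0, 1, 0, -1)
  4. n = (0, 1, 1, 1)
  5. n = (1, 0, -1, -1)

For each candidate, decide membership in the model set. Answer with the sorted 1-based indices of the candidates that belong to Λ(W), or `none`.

Internal map: ζ^{3j} for j=0..3 gives (1,0), (−√2/2,√2/2), (0,−1), (√2/2,√2/2).
candidate 1: n = (0, 1, -1, 1) → π⊥ ≈ (+0.00000, +2.41421); max(|x|,|y|,|x±y|/√2) = 2.41421 > 0.8 ⇒ ∉ W
candidate 2: n = (0, 0, 0, 0) → π⊥ ≈ (+0.00000, +0.00000); max(|x|,|y|,|x±y|/√2) = 0.00000 ≤ 0.8 ⇒ ∈ W
candidate 3: n = (0, 1, 0, -1) → π⊥ ≈ (-1.41421, +0.00000); max(|x|,|y|,|x±y|/√2) = 1.41421 > 0.8 ⇒ ∉ W
candidate 4: n = (0, 1, 1, 1) → π⊥ ≈ (+0.00000, +0.41421); max(|x|,|y|,|x±y|/√2) = 0.41421 ≤ 0.8 ⇒ ∈ W
candidate 5: n = (1, 0, -1, -1) → π⊥ ≈ (+0.29289, +0.29289); max(|x|,|y|,|x±y|/√2) = 0.41421 ≤ 0.8 ⇒ ∈ W

2, 4, 5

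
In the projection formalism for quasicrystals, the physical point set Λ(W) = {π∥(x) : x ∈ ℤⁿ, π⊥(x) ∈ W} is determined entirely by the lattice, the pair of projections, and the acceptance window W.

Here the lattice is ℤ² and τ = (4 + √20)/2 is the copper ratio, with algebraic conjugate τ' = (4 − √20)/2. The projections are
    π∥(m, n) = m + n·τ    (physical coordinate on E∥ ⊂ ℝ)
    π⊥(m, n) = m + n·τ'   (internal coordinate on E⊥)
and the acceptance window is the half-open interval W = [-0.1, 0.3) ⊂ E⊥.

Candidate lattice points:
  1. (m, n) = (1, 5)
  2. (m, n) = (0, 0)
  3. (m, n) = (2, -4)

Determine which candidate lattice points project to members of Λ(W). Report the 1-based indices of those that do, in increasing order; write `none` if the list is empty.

2

Compute τ' = (4−√20)/2 = -0.23607, so π⊥(m,n) = m -0.23607·n.
[1] lift (1,5): star map gives -0.18034; window check -0.1 ≤ -0.18034 < 0.3 is false → out
[2] lift (0,0): star map gives 0.00000; window check -0.1 ≤ 0.00000 < 0.3 is true → IN Λ
[3] lift (2,-4): star map gives 2.94427; window check -0.1 ≤ 2.94427 < 0.3 is false → out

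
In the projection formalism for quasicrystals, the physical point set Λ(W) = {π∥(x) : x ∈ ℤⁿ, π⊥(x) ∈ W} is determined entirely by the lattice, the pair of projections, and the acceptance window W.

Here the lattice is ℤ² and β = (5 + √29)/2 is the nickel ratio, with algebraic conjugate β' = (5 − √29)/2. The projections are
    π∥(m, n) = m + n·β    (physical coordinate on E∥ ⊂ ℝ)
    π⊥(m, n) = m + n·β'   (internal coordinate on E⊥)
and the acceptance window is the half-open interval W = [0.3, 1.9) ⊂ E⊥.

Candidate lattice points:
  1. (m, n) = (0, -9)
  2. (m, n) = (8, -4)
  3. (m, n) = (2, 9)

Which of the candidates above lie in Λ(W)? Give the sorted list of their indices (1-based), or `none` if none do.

β' = (5−√29)/2 ≈ -0.1926.
candidate 1: (m,n)=(0,-9) → π∥ = 0-9·β ≈ -46.7332, π⊥ = 0-9·β' ≈ 1.7332 ∈ [0.3, 1.9) ⇒ IN Λ
candidate 2: (m,n)=(8,-4) → π∥ = 8-4·β ≈ -12.7703, π⊥ = 8-4·β' ≈ 8.7703 ∉ [0.3, 1.9) ⇒ out
candidate 3: (m,n)=(2,9) → π∥ = 2+9·β ≈ 48.7332, π⊥ = 2+9·β' ≈ 0.2668 ∉ [0.3, 1.9) ⇒ out

1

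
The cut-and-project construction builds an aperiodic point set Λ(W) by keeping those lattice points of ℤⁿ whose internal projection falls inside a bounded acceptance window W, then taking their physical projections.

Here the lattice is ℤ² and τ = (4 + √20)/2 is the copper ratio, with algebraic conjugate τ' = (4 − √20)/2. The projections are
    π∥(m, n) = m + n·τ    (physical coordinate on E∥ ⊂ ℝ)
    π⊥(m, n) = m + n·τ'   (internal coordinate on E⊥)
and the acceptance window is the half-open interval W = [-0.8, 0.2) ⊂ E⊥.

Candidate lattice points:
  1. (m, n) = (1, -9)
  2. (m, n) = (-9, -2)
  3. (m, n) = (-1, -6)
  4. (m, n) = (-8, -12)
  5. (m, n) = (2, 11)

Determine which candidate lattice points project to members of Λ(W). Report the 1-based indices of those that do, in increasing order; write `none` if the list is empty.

5

τ' = (4−√20)/2 ≈ -0.2361.
candidate 1: (m,n)=(1,-9) → π∥ = 1-9·τ ≈ -37.1246, π⊥ = 1-9·τ' ≈ 3.1246 ∉ [-0.8, 0.2) ⇒ out
candidate 2: (m,n)=(-9,-2) → π∥ = -9-2·τ ≈ -17.4721, π⊥ = -9-2·τ' ≈ -8.5279 ∉ [-0.8, 0.2) ⇒ out
candidate 3: (m,n)=(-1,-6) → π∥ = -1-6·τ ≈ -26.4164, π⊥ = -1-6·τ' ≈ 0.4164 ∉ [-0.8, 0.2) ⇒ out
candidate 4: (m,n)=(-8,-12) → π∥ = -8-12·τ ≈ -58.8328, π⊥ = -8-12·τ' ≈ -5.1672 ∉ [-0.8, 0.2) ⇒ out
candidate 5: (m,n)=(2,11) → π∥ = 2+11·τ ≈ 48.5967, π⊥ = 2+11·τ' ≈ -0.5967 ∈ [-0.8, 0.2) ⇒ IN Λ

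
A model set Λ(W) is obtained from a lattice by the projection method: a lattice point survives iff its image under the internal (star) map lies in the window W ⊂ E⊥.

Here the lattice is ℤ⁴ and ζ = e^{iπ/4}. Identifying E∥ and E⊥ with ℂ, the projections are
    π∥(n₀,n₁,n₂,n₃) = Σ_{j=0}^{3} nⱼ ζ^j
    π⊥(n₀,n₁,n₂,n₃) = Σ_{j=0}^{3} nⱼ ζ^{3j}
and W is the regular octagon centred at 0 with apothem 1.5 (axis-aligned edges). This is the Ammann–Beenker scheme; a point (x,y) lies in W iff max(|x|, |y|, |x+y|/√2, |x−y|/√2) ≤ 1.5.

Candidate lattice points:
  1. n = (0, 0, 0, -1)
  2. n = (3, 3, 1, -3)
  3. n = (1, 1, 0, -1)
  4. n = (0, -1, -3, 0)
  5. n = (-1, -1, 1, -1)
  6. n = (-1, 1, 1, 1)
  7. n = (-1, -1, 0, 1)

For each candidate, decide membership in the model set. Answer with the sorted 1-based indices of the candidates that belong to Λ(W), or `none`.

1, 3, 6, 7

Internal map: ζ^{3j} for j=0..3 gives (1,0), (−√2/2,√2/2), (0,−1), (√2/2,√2/2).
candidate 1: n = (0, 0, 0, -1) → π⊥ ≈ (-0.70711, -0.70711); max(|x|,|y|,|x±y|/√2) = 1.00000 ≤ 1.5 ⇒ ∈ W
candidate 2: n = (3, 3, 1, -3) → π⊥ ≈ (-1.24264, -1.00000); max(|x|,|y|,|x±y|/√2) = 1.58579 > 1.5 ⇒ ∉ W
candidate 3: n = (1, 1, 0, -1) → π⊥ ≈ (-0.41421, +0.00000); max(|x|,|y|,|x±y|/√2) = 0.41421 ≤ 1.5 ⇒ ∈ W
candidate 4: n = (0, -1, -3, 0) → π⊥ ≈ (+0.70711, +2.29289); max(|x|,|y|,|x±y|/√2) = 2.29289 > 1.5 ⇒ ∉ W
candidate 5: n = (-1, -1, 1, -1) → π⊥ ≈ (-1.00000, -2.41421); max(|x|,|y|,|x±y|/√2) = 2.41421 > 1.5 ⇒ ∉ W
candidate 6: n = (-1, 1, 1, 1) → π⊥ ≈ (-1.00000, +0.41421); max(|x|,|y|,|x±y|/√2) = 1.00000 ≤ 1.5 ⇒ ∈ W
candidate 7: n = (-1, -1, 0, 1) → π⊥ ≈ (+0.41421, +0.00000); max(|x|,|y|,|x±y|/√2) = 0.41421 ≤ 1.5 ⇒ ∈ W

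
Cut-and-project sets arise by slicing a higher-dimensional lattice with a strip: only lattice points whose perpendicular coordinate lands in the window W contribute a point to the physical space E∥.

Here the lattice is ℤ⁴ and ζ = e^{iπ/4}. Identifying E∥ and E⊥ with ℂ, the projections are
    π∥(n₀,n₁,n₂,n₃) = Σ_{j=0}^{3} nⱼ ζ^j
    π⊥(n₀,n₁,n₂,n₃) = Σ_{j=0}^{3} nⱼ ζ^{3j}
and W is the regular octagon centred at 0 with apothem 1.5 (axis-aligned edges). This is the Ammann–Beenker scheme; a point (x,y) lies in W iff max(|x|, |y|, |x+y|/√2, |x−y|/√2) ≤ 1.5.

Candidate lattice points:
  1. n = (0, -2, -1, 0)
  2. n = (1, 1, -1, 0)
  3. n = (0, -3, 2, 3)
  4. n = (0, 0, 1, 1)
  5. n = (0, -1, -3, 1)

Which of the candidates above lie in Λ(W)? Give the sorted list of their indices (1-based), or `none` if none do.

1, 4

π⊥(n) = n₀ + n₁ζ³ + n₂ζ⁶ + n₃ζ⁹ where ζ = e^{iπ/4}.
#1 (0, -2, -1, 0): internal (1.414214, -0.414214); octagon support 1.414214 vs apothem 1.5 → ∈ W
#2 (1, 1, -1, 0): internal (0.292893, 1.707107); octagon support 1.707107 vs apothem 1.5 → ∉ W
#3 (0, -3, 2, 3): internal (4.242641, -2.000000); octagon support 4.414214 vs apothem 1.5 → ∉ W
#4 (0, 0, 1, 1): internal (0.707107, -0.292893); octagon support 0.707107 vs apothem 1.5 → ∈ W
#5 (0, -1, -3, 1): internal (1.414214, 3.000000); octagon support 3.121320 vs apothem 1.5 → ∉ W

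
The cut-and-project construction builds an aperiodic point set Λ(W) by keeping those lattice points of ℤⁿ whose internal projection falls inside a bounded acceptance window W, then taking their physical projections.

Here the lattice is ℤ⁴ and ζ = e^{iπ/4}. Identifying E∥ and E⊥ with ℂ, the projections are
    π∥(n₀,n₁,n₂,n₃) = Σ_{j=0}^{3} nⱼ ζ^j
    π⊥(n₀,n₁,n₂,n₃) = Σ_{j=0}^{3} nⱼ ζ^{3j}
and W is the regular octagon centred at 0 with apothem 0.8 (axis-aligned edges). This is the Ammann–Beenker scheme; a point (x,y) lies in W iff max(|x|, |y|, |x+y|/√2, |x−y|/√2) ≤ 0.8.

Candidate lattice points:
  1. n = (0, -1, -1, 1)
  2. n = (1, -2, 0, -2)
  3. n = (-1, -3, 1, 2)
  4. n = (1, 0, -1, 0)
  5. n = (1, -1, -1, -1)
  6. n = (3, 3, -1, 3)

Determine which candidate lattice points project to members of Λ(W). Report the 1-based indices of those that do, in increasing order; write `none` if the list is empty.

π⊥(n) = n₀ + n₁ζ³ + n₂ζ⁶ + n₃ζ⁹ where ζ = e^{iπ/4}.
#1 (0, -1, -1, 1): internal (1.414214, 1.000000); octagon support 1.707107 vs apothem 0.8 → ∉ W
#2 (1, -2, 0, -2): internal (1.000000, -2.828427); octagon support 2.828427 vs apothem 0.8 → ∉ W
#3 (-1, -3, 1, 2): internal (2.535534, -1.707107); octagon support 3.000000 vs apothem 0.8 → ∉ W
#4 (1, 0, -1, 0): internal (1.000000, 1.000000); octagon support 1.414214 vs apothem 0.8 → ∉ W
#5 (1, -1, -1, -1): internal (1.000000, -0.414214); octagon support 1.000000 vs apothem 0.8 → ∉ W
#6 (3, 3, -1, 3): internal (3.000000, 5.242641); octagon support 5.828427 vs apothem 0.8 → ∉ W

none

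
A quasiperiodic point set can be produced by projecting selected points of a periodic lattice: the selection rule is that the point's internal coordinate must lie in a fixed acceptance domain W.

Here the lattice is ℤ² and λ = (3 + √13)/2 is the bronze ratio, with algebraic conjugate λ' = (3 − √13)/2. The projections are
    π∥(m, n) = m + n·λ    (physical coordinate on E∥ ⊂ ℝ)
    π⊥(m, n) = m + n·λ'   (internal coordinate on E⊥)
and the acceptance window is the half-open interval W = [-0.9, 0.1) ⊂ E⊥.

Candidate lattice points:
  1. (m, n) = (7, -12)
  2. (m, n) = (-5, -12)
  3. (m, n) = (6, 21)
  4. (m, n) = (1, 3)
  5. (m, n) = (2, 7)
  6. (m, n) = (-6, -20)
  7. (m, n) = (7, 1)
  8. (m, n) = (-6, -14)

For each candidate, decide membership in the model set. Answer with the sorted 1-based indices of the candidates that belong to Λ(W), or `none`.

3, 4, 5, 6

λ' = (3−√13)/2 ≈ -0.3028.
[1] lift (7,-12): star map gives 10.6333; window check -0.9 ≤ 10.6333 < 0.1 is false → out
[2] lift (-5,-12): star map gives -1.3667; window check -0.9 ≤ -1.3667 < 0.1 is false → out
[3] lift (6,21): star map gives -0.3583; window check -0.9 ≤ -0.3583 < 0.1 is true → IN Λ
[4] lift (1,3): star map gives 0.0917; window check -0.9 ≤ 0.0917 < 0.1 is true → IN Λ
[5] lift (2,7): star map gives -0.1194; window check -0.9 ≤ -0.1194 < 0.1 is true → IN Λ
[6] lift (-6,-20): star map gives 0.0555; window check -0.9 ≤ 0.0555 < 0.1 is true → IN Λ
[7] lift (7,1): star map gives 6.6972; window check -0.9 ≤ 6.6972 < 0.1 is false → out
[8] lift (-6,-14): star map gives -1.7611; window check -0.9 ≤ -1.7611 < 0.1 is false → out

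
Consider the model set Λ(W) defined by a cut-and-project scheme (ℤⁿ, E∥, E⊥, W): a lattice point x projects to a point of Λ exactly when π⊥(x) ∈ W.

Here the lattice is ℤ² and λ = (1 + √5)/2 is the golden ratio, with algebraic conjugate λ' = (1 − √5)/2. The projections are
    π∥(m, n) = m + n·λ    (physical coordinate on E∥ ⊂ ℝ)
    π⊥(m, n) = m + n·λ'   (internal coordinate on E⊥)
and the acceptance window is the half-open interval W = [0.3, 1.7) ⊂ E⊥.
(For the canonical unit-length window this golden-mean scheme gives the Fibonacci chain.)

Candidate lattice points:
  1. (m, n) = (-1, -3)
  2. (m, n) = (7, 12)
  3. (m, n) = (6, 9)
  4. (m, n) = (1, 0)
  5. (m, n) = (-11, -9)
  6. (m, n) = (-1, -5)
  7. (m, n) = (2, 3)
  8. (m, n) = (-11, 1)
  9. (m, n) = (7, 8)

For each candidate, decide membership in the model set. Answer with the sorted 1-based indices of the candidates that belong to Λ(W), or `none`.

1, 3, 4

Compute λ' = (1−√5)/2 = -0.618034, so π⊥(m,n) = m -0.618034·n.
[1] lift (-1,-3): star map gives 0.854102; window check 0.3 ≤ 0.854102 < 1.7 is true → IN Λ
[2] lift (7,12): star map gives -0.416408; window check 0.3 ≤ -0.416408 < 1.7 is false → out
[3] lift (6,9): star map gives 0.437694; window check 0.3 ≤ 0.437694 < 1.7 is true → IN Λ
[4] lift (1,0): star map gives 1.000000; window check 0.3 ≤ 1.000000 < 1.7 is true → IN Λ
[5] lift (-11,-9): star map gives -5.437694; window check 0.3 ≤ -5.437694 < 1.7 is false → out
[6] lift (-1,-5): star map gives 2.090170; window check 0.3 ≤ 2.090170 < 1.7 is false → out
[7] lift (2,3): star map gives 0.145898; window check 0.3 ≤ 0.145898 < 1.7 is false → out
[8] lift (-11,1): star map gives -11.618034; window check 0.3 ≤ -11.618034 < 1.7 is false → out
[9] lift (7,8): star map gives 2.055728; window check 0.3 ≤ 2.055728 < 1.7 is false → out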